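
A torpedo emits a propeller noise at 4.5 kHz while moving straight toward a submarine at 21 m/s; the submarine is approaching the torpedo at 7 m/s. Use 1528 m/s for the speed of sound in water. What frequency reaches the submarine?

4.58 kHz

Both move, so f' = f · (v + v_o)/(v − v_s).
f' = 4.5 × (1528 + 7)/(1528 − 21) = 4.5 × 1535/1507 ≈ 4.58 kHz.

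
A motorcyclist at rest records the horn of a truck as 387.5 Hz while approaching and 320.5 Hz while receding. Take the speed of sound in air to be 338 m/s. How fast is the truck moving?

f₁/f₂ = (v + v_s)/(v − v_s), so v_s = v · (f₁ − f₂)/(f₁ + f₂).
v_s = 338 × (387.5 − 320.5)/(387.5 + 320.5) = 338 × 67.0/708.0 ≈ 32 m/s.

32 m/s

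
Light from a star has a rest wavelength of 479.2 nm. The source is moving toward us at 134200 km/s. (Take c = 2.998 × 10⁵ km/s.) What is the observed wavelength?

296.0 nm

β = v/c = 134200/299800 = 0.4476.
Relativistic Doppler for wavelength: λ' = λ₀ · √((1 − β)/(1 + β)).
λ' = 479.2 × √(0.5524/1.4476) = 479.2 × 0.61771 ≈ 296.0 nm.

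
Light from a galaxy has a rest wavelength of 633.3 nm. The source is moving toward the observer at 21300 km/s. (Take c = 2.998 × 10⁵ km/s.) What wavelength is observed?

β = v/c = 21300/299800 = 0.0710.
Relativistic Doppler for wavelength: λ' = λ₀ · √((1 − β)/(1 + β)).
λ' = 633.3 × √(0.9290/1.0710) = 633.3 × 0.93131 ≈ 589.8 nm.

589.8 nm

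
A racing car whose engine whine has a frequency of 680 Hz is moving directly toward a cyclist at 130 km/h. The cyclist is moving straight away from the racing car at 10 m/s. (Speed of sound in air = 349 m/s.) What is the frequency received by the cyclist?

130 km/h = 36.11 m/s.
Both move, so f' = f · (v − v_o)/(v − v_s).
f' = 680 × (349 − 10)/(349 − 36.11) = 680 × 339/312.89 ≈ 737 Hz.

737 Hz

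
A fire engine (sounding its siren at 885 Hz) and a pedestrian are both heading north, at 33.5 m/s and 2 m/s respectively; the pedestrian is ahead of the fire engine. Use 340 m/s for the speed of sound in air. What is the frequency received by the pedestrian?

976 Hz

The pedestrian is ahead, so the fire engine is moving toward it while the pedestrian is moving away from the fire engine.
General Doppler shift: f' = f · (v − v_o)/(v − v_s).
f' = 885 × (340 − 2)/(340 − 33.5) = 885 × 338/306.5 ≈ 976 Hz.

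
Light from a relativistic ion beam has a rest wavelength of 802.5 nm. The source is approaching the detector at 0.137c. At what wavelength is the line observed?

699.1 nm

Relativistic Doppler for wavelength: λ' = λ₀ · √((1 − β)/(1 + β)).
λ' = 802.5 × √(0.8630/1.1370) = 802.5 × 0.87121 ≈ 699.1 nm.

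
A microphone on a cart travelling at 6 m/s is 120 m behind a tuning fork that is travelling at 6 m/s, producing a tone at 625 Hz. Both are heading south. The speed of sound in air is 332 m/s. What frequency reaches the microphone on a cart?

625 Hz

The microphone on a cart is behind, so the tuning fork is moving away from it while the microphone on a cart is moving toward the tuning fork.
With source receding and observer approaching, f' = f · (v + v_o)/(v + v_s).
f' = 625 × (332 + 6)/(332 + 6) = 625 × 338/338 ≈ 625 Hz.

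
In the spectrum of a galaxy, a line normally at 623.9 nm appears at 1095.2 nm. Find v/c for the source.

0.510c

λ'/λ₀ = 1.7554 > 1 (redshift), so the source is receding.
λ'/λ₀ = √((1 + β)/(1 − β)) for a receding source ⇒ β = (r² − 1)/(r² + 1) with r = λ'/λ₀.
β = (3.0815 − 1)/(3.0815 + 1) ≈ 0.510.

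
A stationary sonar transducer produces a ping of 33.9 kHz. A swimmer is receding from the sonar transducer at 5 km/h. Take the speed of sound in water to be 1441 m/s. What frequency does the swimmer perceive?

5 km/h = 1.389 m/s.
Only the observer moves, away from the source, so f' = f · (v − v_o)/v.
f' = 33.9 × (1441 − 1.389)/1441 = 33.9 × 1439.6/1441 ≈ 33.9 kHz.

33.9 kHz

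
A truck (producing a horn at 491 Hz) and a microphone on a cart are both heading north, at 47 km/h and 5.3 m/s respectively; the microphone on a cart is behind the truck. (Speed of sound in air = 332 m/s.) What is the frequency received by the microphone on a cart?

47 km/h = 13.06 m/s.
The microphone on a cart is behind, so the truck is moving away from it while the microphone on a cart is moving toward the truck.
With source receding and observer approaching, f' = f · (v + v_o)/(v + v_s).
f' = 491 × (332 + 5.3)/(332 + 13.06) = 491 × 337.3/345.06 ≈ 480 Hz.

480 Hz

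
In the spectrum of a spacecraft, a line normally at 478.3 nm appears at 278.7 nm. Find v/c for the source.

λ'/λ₀ = 0.5827 < 1 (blueshift), so the source is approaching.
λ'/λ₀ = √((1 − β)/(1 + β)) for an approaching source ⇒ β = (1 − r²)/(1 + r²) with r = λ'/λ₀.
β = (1 − 0.3395)/(1 + 0.3395) ≈ 0.493.

0.493c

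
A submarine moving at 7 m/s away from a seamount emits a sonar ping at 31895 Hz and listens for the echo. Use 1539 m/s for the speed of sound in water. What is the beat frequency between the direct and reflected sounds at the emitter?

The seamount receives the sound from a moving source: f₁ = f₀ · v/(v + v_e) = 31895 × 1539/1546 ≈ 31751 Hz.
On the return leg the submarine is a moving observer: f₂ = f₁ · (v − v_e)/v = 31751 × 1532/1539 ≈ 31606 Hz.
Equivalently f₂ = f₀ · (v − v_e)/(v + v_e).
Beat against the emitted tone: |f₂ − f₀| = 2v_e·f₀/(v + v_e) = 2 × 7 × 31895/1546 ≈ 289 Hz.

289 Hz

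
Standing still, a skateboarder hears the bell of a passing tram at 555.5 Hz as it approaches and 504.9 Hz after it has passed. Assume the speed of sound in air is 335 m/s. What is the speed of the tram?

16.0 m/s

f₁/f₂ = (v + v_s)/(v − v_s), so v_s = v · (f₁ − f₂)/(f₁ + f₂).
v_s = 335 × (555.5 − 504.9)/(555.5 + 504.9) = 335 × 50.6/1060.4 ≈ 16.0 m/s.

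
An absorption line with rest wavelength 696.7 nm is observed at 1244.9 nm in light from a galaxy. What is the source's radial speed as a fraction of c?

0.523c

λ'/λ₀ = 1.7869 > 1 (redshift), so the source is receding.
λ'/λ₀ = √((1 + β)/(1 − β)) for a receding source ⇒ β = (r² − 1)/(r² + 1) with r = λ'/λ₀.
β = (3.1928 − 1)/(3.1928 + 1) ≈ 0.523.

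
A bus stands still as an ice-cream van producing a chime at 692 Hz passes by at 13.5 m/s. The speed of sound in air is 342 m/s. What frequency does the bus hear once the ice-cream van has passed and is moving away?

Receding: f₂ = f · v/(v + v_s) = 692 × 342/355.5 ≈ 666 Hz.

666 Hz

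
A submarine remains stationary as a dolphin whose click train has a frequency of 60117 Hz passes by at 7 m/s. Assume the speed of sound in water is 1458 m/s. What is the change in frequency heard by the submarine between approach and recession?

Approaching: f₁ = f · v/(v − v_s) = 60117 × 1458/1451 ≈ 60407 Hz.
Receding: f₂ = f · v/(v + v_s) = 60117 × 1458/1465 ≈ 59830 Hz.
Drop: f₁ − f₂ = 2f·v·v_s/(v² − v_s²) = 2 × 60117 × 1458 × 7/(1458² − 7²) ≈ 577 Hz.

577 Hz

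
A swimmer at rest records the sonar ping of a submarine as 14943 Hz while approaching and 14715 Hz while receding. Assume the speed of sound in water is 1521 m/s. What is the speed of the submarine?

11.7 m/s

f₁/f₂ = (v + v_s)/(v − v_s), so v_s = v · (f₁ − f₂)/(f₁ + f₂).
v_s = 1521 × (14943 − 14715)/(14943 + 14715) = 1521 × 228/29658 ≈ 11.7 m/s.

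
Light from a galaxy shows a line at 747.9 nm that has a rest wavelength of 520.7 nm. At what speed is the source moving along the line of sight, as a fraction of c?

0.347c

λ'/λ₀ = 1.4363 > 1 (redshift), so the source is receding.
λ'/λ₀ = √((1 + β)/(1 − β)) for a receding source ⇒ β = (r² − 1)/(r² + 1) with r = λ'/λ₀.
β = (2.0631 − 1)/(2.0631 + 1) ≈ 0.347.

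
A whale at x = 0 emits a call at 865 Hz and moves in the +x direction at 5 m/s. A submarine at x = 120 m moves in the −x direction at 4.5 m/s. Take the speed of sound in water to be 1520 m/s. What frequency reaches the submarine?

The observer lies on the +x side, so the source is heading toward the observer and the observer is heading toward the source.
General Doppler shift: f' = f · (v + v_o)/(v − v_s).
f' = 865 × (1520 + 4.5)/(1520 − 5) = 865 × 1524.5/1515 ≈ 870 Hz.

870 Hz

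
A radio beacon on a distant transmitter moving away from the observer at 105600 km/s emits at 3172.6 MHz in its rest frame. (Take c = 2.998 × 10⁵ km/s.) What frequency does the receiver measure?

β = v/c = 105600/299800 = 0.3522.
Relativistic Doppler for frequency: f' = f₀ · √((1 − β)/(1 + β)).
f' = 3172.6 × √(0.6478/1.3522) = 3172.6 × 0.69212 ≈ 2195.8 MHz.

2195.8 MHz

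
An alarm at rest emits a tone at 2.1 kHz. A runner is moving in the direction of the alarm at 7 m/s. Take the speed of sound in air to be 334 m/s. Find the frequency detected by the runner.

2.14 kHz

Moving observer, stationary source: f' = f · (v + v_o)/v.
f' = 2.1 × (334 + 7)/334 = 2.1 × 341/334 ≈ 2.14 kHz.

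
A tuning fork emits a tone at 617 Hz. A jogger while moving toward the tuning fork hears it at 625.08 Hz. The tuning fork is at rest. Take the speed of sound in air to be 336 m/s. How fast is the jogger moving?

f' = f · (v + v_o)/v ⇒ v_o = v · |f'/f − 1|.
v_o = 336 × |625.08/617 − 1| = 336 × 0.0131 ≈ 4.4 m/s.

4.4 m/s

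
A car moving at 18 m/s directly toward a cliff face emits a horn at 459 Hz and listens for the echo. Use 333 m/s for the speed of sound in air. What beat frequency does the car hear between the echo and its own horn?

The cliff face receives the sound from a moving source: f₁ = f₀ · v/(v − v_e) = 459 × 333/315 ≈ 485.2 Hz.
On the return leg the car is a moving observer: f₂ = f₁ · (v + v_e)/v = 485.2 × 351/333 ≈ 511.5 Hz.
Equivalently f₂ = f₀ · (v + v_e)/(v − v_e).
Beat against the emitted tone: |f₂ − f₀| = 2v_e·f₀/(v − v_e) = 2 × 18 × 459/315 ≈ 52.5 Hz.

52.5 Hz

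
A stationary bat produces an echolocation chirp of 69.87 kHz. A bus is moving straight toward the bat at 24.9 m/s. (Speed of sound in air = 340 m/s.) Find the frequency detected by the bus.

Moving observer, stationary source: f' = f · (v + v_o)/v.
f' = 69.87 × (340 + 24.9)/340 = 69.87 × 364.9/340 ≈ 75.0 kHz.

75.0 kHz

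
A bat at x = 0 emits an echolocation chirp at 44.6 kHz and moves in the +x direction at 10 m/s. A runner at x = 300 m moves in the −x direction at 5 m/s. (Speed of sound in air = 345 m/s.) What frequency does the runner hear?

The observer lies on the +x side, so the source is heading toward the observer and the observer is heading toward the source.
General Doppler shift: f' = f · (v + v_o)/(v − v_s).
f' = 44.6 × (345 + 5)/(345 − 10) = 44.6 × 350/335 ≈ 46.6 kHz.

46.6 kHz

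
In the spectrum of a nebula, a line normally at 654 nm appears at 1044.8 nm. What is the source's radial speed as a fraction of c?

λ'/λ₀ = 1.5976 > 1 (redshift), so the source is receding.
λ'/λ₀ = √((1 + β)/(1 − β)) for a receding source ⇒ β = (r² − 1)/(r² + 1) with r = λ'/λ₀.
β = (2.5522 − 1)/(2.5522 + 1) ≈ 0.437.

0.437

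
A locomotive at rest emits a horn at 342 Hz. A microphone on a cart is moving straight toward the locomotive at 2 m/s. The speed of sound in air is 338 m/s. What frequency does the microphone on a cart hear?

Moving observer, stationary source: f' = f · (v + v_o)/v.
f' = 342 × (338 + 2)/338 = 342 × 340/338 ≈ 344 Hz.

344 Hz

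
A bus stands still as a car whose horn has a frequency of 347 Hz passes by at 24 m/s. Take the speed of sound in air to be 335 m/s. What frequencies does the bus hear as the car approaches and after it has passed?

Approaching: f₁ = f · v/(v − v_s) = 347 × 335/311 ≈ 374 Hz.
Receding: f₂ = f · v/(v + v_s) = 347 × 335/359 ≈ 324 Hz.

374 Hz approaching; 324 Hz receding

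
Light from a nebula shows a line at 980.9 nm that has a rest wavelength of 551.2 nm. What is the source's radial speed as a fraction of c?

λ'/λ₀ = 1.7796 > 1 (redshift), so the source is receding.
λ'/λ₀ = √((1 + β)/(1 − β)) for a receding source ⇒ β = (r² − 1)/(r² + 1) with r = λ'/λ₀.
β = (3.1669 − 1)/(3.1669 + 1) ≈ 0.520.

0.520c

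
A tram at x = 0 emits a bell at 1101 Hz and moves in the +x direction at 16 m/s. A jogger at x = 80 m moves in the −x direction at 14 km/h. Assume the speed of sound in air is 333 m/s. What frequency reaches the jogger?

14 km/h = 3.889 m/s.
The observer lies on the +x side, so the source is heading toward the observer and the observer is heading toward the source.
Both move, so f' = f · (v + v_o)/(v − v_s).
f' = 1101 × (333 + 3.889)/(333 − 16) = 1101 × 336.89/317 ≈ 1170 Hz.

1170 Hz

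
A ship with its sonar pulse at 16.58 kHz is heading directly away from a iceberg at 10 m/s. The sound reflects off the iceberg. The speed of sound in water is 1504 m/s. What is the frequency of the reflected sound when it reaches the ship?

The iceberg receives the sound from a moving source: f₁ = f₀ · v/(v + v_e) = 16.58 × 1504/1514 ≈ 16.47 kHz.
On the return leg the ship is a moving observer: f₂ = f₁ · (v − v_e)/v = 16.47 × 1494/1504 ≈ 16.36 kHz.
Equivalently f₂ = f₀ · (v − v_e)/(v + v_e).

16.36 kHz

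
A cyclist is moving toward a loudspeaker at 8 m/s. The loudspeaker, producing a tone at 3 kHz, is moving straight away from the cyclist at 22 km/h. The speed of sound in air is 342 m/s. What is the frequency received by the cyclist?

3.02 kHz

22 km/h = 6.111 m/s.
General Doppler shift: f' = f · (v + v_o)/(v + v_s).
f' = 3 × (342 + 8)/(342 + 6.111) = 3 × 350/348.11 ≈ 3.02 kHz.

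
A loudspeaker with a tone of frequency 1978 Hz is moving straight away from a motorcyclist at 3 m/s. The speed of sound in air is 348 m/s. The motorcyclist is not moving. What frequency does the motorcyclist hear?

1961 Hz

Moving source, stationary observer: f' = f · v/(v + v_s) since the source is receding.
f' = 1978 × 348/(348 + 3) = 1978 × 348/351 ≈ 1961 Hz.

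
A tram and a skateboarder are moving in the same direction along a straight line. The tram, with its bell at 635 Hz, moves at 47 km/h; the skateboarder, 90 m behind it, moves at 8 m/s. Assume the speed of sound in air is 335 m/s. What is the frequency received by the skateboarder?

47 km/h = 13.06 m/s.
The skateboarder is behind, so the tram is moving away from it while the skateboarder is moving toward the tram.
With source receding and observer approaching, f' = f · (v + v_o)/(v + v_s).
f' = 635 × (335 + 8)/(335 + 13.06) = 635 × 343/348.06 ≈ 626 Hz.

626 Hz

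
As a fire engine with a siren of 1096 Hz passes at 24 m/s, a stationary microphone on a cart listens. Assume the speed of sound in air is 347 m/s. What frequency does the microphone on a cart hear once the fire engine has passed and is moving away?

Receding: f₂ = f · v/(v + v_s) = 1096 × 347/371 ≈ 1025 Hz.

1025 Hz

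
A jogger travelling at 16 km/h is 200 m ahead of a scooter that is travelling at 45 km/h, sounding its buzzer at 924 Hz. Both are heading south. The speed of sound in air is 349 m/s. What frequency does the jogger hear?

946 Hz

45 km/h = 12.5 m/s; 16 km/h = 4.444 m/s.
The jogger is ahead, so the scooter is moving toward it while the jogger is moving away from the scooter.
With source approaching and observer receding, f' = f · (v − v_o)/(v − v_s).
f' = 924 × (349 − 4.444)/(349 − 12.5) = 924 × 344.56/336.5 ≈ 946 Hz.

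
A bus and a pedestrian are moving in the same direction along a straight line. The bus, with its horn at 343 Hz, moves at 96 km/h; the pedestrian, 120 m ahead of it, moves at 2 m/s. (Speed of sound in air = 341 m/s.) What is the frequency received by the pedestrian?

96 km/h = 26.67 m/s.
The pedestrian is ahead, so the bus is moving toward it while the pedestrian is moving away from the bus.
Both move, so f' = f · (v − v_o)/(v − v_s).
f' = 343 × (341 − 2)/(341 − 26.67) = 343 × 339/314.33 ≈ 370 Hz.

370 Hz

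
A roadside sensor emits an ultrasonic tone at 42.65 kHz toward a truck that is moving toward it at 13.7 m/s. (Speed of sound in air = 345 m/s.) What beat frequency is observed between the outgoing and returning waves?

3527 Hz

At the truck (a moving observer), f₁ = f₀ · (v + u)/v = 42.65 × 358.7/345 ≈ 44.34 kHz.
On reflection it acts as a source moving toward the stationary detector: f₂ = f₁ · v/(v − u) = 44.34 × 345/331.3 ≈ 46.18 kHz.
Beat frequency (with f₀ = 42650 Hz): |f₂ − f₀| = 2u·f₀/(v − u) = 2 × 13.7 × 42650/331.3 ≈ 3527 Hz.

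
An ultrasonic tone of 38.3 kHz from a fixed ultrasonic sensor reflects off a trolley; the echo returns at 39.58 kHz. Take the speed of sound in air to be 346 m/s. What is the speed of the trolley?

Double Doppler shift off a moving reflector: f₂ = f₀ · (v + u)/(v − u) (u > 0 toward emitter).
Rearranging, u = v · (f₂ − f₀)/(f₂ + f₀) = 346 × 1.28/77.88 ≈ 5.7 m/s.
So the trolley is moving at 5.7 m/s toward the emitter.

5.7 m/s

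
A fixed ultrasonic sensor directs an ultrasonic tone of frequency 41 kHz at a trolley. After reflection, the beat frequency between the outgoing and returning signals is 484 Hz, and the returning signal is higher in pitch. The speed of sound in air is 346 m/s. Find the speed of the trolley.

Double Doppler shift off a moving reflector: f₂ = f₀ · (v + u)/(v − u) (u > 0 toward emitter).
Returning signal is higher, so f₂ = f₀ + Δf = 41000 + 484 = 41484 Hz.
Rearranging, u = v · (f₂ − f₀)/(f₂ + f₀) = 346 × 484/82484 ≈ 2.03 m/s.
So the trolley is moving at 2.03 m/s toward the emitter.

2.03 m/s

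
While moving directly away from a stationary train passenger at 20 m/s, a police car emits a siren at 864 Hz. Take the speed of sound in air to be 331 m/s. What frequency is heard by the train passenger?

815 Hz

Moving source, stationary observer: f' = f · v/(v + v_s) since the source is receding.
f' = 864 × 331/(331 + 20) = 864 × 331/351 ≈ 815 Hz.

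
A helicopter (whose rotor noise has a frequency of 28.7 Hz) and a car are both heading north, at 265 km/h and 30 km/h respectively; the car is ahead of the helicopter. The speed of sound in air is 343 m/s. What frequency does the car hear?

265 km/h = 73.61 m/s; 30 km/h = 8.333 m/s.
The car is ahead, so the helicopter is moving toward it while the car is moving away from the helicopter.
With source approaching and observer receding, f' = f · (v − v_o)/(v − v_s).
f' = 28.7 × (343 − 8.333)/(343 − 73.61) = 28.7 × 334.67/269.39 ≈ 35.7 Hz.

35.7 Hz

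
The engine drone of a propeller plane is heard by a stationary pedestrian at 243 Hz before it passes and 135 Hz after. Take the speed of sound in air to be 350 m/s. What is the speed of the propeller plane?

100 m/s

f₁/f₂ = (v + v_s)/(v − v_s), so v_s = v · (f₁ − f₂)/(f₁ + f₂).
v_s = 350 × (243 − 135)/(243 + 135) = 350 × 108/378 ≈ 100 m/s.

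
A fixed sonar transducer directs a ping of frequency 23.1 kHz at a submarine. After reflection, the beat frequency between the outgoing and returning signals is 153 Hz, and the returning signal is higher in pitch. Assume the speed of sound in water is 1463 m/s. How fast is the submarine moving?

Double Doppler shift off a moving reflector: f₂ = f₀ · (v + u)/(v − u) (u > 0 toward emitter).
Returning signal is higher, so f₂ = f₀ + Δf = 23100 + 153 = 23253 Hz.
Rearranging, u = v · (f₂ − f₀)/(f₂ + f₀) = 1463 × 153/46353 ≈ 4.8 m/s.
So the submarine is moving at 4.8 m/s toward the emitter.

4.8 m/s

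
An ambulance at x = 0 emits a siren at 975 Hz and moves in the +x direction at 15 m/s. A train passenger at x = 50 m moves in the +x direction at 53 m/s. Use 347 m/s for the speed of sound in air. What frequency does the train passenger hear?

863 Hz

The observer lies on the +x side, so the source is heading toward the observer and the observer is heading away from the source.
With source approaching and observer receding, f' = f · (v − v_o)/(v − v_s).
f' = 975 × (347 − 53)/(347 − 15) = 975 × 294/332 ≈ 863 Hz.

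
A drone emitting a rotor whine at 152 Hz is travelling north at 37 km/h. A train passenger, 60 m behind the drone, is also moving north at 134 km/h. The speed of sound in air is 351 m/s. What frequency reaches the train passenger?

37 km/h = 10.28 m/s; 134 km/h = 37.22 m/s.
The train passenger is behind, so the drone is moving away from it while the train passenger is moving toward the drone.
With source receding and observer approaching, f' = f · (v + v_o)/(v + v_s).
f' = 152 × (351 + 37.22)/(351 + 10.28) = 152 × 388.22/361.28 ≈ 163 Hz.

163 Hz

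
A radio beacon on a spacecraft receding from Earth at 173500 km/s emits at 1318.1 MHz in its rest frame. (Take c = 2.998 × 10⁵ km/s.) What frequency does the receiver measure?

β = v/c = 173500/299800 = 0.5787.
Relativistic Doppler for frequency: f' = f₀ · √((1 − β)/(1 + β)).
f' = 1318.1 × √(0.4213/1.5787) = 1318.1 × 0.51658 ≈ 680.9 MHz.

680.9 MHz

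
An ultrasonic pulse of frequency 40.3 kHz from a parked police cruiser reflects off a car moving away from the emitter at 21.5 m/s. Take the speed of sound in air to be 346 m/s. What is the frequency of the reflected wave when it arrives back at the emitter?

35.6 kHz

The car first receives the wave as a moving observer: f₁ = f₀ · (v − u)/v = 40.3 × (346 − 21.5)/346 ≈ 37.8 kHz.
On reflection it acts as a source moving away from the stationary detector: f₂ = f₁ · v/(v + u) = 37.8 × 346/367.5 ≈ 35.6 kHz.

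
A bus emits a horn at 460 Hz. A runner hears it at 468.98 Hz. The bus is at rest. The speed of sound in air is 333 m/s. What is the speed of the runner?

6.5 m/s

f' > f, so the runner is approaching.
f' = f · (v + v_o)/v ⇒ v_o = v · |f'/f − 1|.
v_o = 333 × |468.98/460 − 1| = 333 × 0.01952 ≈ 6.5 m/s.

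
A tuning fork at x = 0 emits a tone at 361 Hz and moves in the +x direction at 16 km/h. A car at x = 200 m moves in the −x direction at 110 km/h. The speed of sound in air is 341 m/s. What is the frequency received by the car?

399 Hz

16 km/h = 4.444 m/s; 110 km/h = 30.56 m/s.
The observer lies on the +x side, so the source is heading toward the observer and the observer is heading toward the source.
With source approaching and observer approaching, f' = f · (v + v_o)/(v − v_s).
f' = 361 × (341 + 30.56)/(341 − 4.444) = 361 × 371.56/336.56 ≈ 399 Hz.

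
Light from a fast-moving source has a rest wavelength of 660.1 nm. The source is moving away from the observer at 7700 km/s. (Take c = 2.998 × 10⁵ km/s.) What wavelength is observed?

β = v/c = 7700/299800 = 0.0257.
Relativistic Doppler for wavelength: λ' = λ₀ · √((1 + β)/(1 − β)).
λ' = 660.1 × √(1.0257/0.9743) = 660.1 × 1.02602 ≈ 677.3 nm.

677.3 nm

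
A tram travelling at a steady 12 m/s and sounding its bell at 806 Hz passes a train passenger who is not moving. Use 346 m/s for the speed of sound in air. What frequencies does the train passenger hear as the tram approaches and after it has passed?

835 Hz approaching; 779 Hz receding

Approaching: f₁ = f · v/(v − v_s) = 806 × 346/334 ≈ 835 Hz.
Receding: f₂ = f · v/(v + v_s) = 806 × 346/358 ≈ 779 Hz.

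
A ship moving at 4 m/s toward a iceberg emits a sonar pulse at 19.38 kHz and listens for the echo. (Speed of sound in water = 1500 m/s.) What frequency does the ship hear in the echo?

19.48 kHz

The iceberg receives the sound from a moving source: f₁ = f₀ · v/(v − v_e) = 19.38 × 1500/1496 ≈ 19.43 kHz.
On the return leg the ship is a moving observer: f₂ = f₁ · (v + v_e)/v = 19.43 × 1504/1500 ≈ 19.48 kHz.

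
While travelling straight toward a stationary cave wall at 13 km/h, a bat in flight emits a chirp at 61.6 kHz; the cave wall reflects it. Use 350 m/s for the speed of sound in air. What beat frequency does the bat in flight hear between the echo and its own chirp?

1284 Hz

13 km/h = 3.611 m/s.
The cave wall receives the sound from a moving source: f₁ = f₀ · v/(v − v_e) = 61.6 × 350/346.39 ≈ 62.242 kHz.
On the return leg the bat in flight is a moving observer: f₂ = f₁ · (v + v_e)/v = 62.242 × 353.61/350 ≈ 62.884 kHz.
Beat against the emitted tone (with f₀ = 61600 Hz): |f₂ − f₀| = 2v_e·f₀/(v − v_e) = 2 × 3.611 × 61600/346.39 ≈ 1284 Hz.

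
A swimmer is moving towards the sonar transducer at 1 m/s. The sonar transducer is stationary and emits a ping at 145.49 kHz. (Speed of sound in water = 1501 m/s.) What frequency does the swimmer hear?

Only the observer moves, toward the source, so f' = f · (v + v_o)/v.
f' = 145.49 × (1501 + 1)/1501 = 145.49 × 1502/1501 ≈ 145.6 kHz.

145.6 kHz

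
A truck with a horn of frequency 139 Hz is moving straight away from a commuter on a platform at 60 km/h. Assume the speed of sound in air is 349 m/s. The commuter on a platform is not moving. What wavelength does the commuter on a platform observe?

60 km/h = 16.67 m/s.
Moving source, stationary observer: f' = f · v/(v + v_s) since the source is receding.
f' = 139 × 349/(349 + 16.67) ≈ 133 Hz.
λ' = v/f' = 349/132.665 ≈ 2.63 m.

2.63 m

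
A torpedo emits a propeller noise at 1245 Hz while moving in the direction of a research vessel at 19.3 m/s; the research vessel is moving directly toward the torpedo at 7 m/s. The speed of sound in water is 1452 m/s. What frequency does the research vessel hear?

1268 Hz

General Doppler shift: f' = f · (v + v_o)/(v − v_s).
f' = 1245 × (1452 + 7)/(1452 − 19.3) = 1245 × 1459/1432.7 ≈ 1268 Hz.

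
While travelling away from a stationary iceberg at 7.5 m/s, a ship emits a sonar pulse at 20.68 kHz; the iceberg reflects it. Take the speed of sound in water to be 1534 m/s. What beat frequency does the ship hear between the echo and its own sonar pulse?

The iceberg receives the sound from a moving source: f₁ = f₀ · v/(v + v_e) = 20.68 × 1534/1541.5 ≈ 20.579 kHz.
On the return leg the ship is a moving observer: f₂ = f₁ · (v − v_e)/v = 20.579 × 1526.5/1534 ≈ 20.479 kHz.
Beat against the emitted tone (with f₀ = 20680 Hz): |f₂ − f₀| = 2v_e·f₀/(v + v_e) = 2 × 7.5 × 20680/1541.5 ≈ 201 Hz.

201 Hz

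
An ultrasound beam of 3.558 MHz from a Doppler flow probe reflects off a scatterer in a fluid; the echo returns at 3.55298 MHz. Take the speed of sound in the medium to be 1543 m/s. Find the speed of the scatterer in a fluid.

1.09 m/s

Double Doppler shift off a moving reflector: f₂ = f₀ · (v + u)/(v − u) (u > 0 toward emitter).
Rearranging, u = v · (f₂ − f₀)/(f₂ + f₀) = 1543 × -0.00502/7.11098 ≈ -1.09 m/s.
So the scatterer in a fluid is moving at 1.09 m/s away from the emitter.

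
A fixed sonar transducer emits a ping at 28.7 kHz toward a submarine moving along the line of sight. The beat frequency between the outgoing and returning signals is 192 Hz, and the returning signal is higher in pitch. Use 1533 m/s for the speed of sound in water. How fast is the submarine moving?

Double Doppler shift off a moving reflector: f₂ = f₀ · (v + u)/(v − u) (u > 0 toward emitter).
Returning signal is higher, so f₂ = f₀ + Δf = 28700 + 192 = 28892 Hz.
Rearranging, u = v · (f₂ − f₀)/(f₂ + f₀) = 1533 × 192/57592 ≈ 5.1 m/s.
So the submarine is moving at 5.1 m/s toward the emitter.

5.1 m/s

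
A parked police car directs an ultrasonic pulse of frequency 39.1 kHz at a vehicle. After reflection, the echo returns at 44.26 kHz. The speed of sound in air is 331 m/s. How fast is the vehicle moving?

Double Doppler shift off a moving reflector: f₂ = f₀ · (v + u)/(v − u) (u > 0 toward emitter).
Rearranging, u = v · (f₂ − f₀)/(f₂ + f₀) = 331 × 5.16/83.36 ≈ 20.5 m/s.
So the vehicle is moving at 20.5 m/s toward the emitter.

20.5 m/s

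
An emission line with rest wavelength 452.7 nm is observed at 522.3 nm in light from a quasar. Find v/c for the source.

λ'/λ₀ = 1.1537 > 1 (redshift), so the source is receding.
λ'/λ₀ = √((1 + β)/(1 − β)) for a receding source ⇒ β = (r² − 1)/(r² + 1) with r = λ'/λ₀.
β = (1.3311 − 1)/(1.3311 + 1) ≈ 0.142.

0.142c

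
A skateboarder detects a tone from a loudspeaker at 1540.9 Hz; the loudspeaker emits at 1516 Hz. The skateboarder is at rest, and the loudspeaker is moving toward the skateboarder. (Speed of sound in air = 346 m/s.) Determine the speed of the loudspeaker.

5.6 m/s

f' = f · v/(v − v_s) ⇒ v_s = v · |1 − f/f'|.
v_s = 346 × |1 − 1516/1540.9| = 346 × 0.01616 ≈ 5.6 m/s.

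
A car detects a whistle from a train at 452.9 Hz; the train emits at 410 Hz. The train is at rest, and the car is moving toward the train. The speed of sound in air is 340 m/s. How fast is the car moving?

f' = f · (v + v_o)/v ⇒ v_o = v · |f'/f − 1|.
v_o = 340 × |452.9/410 − 1| = 340 × 0.1046 ≈ 36 m/s.

36 m/s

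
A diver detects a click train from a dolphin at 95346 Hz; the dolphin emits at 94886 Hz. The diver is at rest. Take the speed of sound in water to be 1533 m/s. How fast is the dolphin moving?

7.4 m/s

f' > f, so the dolphin is approaching.
f' = f · v/(v − v_s) ⇒ v_s = v · |1 − f/f'|.
v_s = 1533 × |1 − 94886/95346| = 1533 × 0.004825 ≈ 7.4 m/s.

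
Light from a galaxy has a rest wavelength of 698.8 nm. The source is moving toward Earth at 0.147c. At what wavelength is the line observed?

602.6 nm

Relativistic Doppler for wavelength: λ' = λ₀ · √((1 − β)/(1 + β)).
λ' = 698.8 × √(0.8530/1.1470) = 698.8 × 0.86237 ≈ 602.6 nm.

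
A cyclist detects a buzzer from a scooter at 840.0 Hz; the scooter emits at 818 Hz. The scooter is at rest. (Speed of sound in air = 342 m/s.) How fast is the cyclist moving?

9.2 m/s

f' > f, so the cyclist is approaching.
f' = f · (v + v_o)/v ⇒ v_o = v · |f'/f − 1|.
v_o = 342 × |840.0/818 − 1| = 342 × 0.02689 ≈ 9.2 m/s.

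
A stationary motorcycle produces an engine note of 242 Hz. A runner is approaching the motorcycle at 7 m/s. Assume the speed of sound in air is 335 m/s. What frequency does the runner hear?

247 Hz

Only the observer moves, toward the source, so f' = f · (v + v_o)/v.
f' = 242 × (335 + 7)/335 = 242 × 342/335 ≈ 247 Hz.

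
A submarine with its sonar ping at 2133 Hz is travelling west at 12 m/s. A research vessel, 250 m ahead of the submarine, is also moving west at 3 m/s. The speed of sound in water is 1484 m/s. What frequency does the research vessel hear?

2146 Hz

The research vessel is ahead, so the submarine is moving toward it while the research vessel is moving away from the submarine.
Both move, so f' = f · (v − v_o)/(v − v_s).
f' = 2133 × (1484 − 3)/(1484 − 12) = 2133 × 1481/1472 ≈ 2146 Hz.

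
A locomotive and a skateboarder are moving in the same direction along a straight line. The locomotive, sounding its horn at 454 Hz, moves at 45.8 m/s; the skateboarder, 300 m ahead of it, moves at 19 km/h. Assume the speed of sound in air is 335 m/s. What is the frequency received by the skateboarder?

19 km/h = 5.278 m/s.
The skateboarder is ahead, so the locomotive is moving toward it while the skateboarder is moving away from the locomotive.
Both move, so f' = f · (v − v_o)/(v − v_s).
f' = 454 × (335 − 5.278)/(335 − 45.8) = 454 × 329.72/289.2 ≈ 518 Hz.

518 Hz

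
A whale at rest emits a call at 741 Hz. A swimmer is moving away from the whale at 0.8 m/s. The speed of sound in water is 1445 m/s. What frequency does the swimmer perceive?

741 Hz

Only the observer moves, away from the source, so f' = f · (v − v_o)/v.
f' = 741 × (1445 − 0.8)/1445 = 741 × 1444.2/1445 ≈ 741 Hz.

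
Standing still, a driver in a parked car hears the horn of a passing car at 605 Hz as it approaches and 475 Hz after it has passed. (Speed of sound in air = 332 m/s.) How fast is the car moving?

40 m/s

f₁/f₂ = (v + v_s)/(v − v_s), so v_s = v · (f₁ − f₂)/(f₁ + f₂).
v_s = 332 × (605 − 475)/(605 + 475) = 332 × 130/1080 ≈ 40 m/s.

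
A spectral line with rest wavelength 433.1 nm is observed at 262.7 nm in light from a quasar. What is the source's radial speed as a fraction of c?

λ'/λ₀ = 0.6066 < 1 (blueshift), so the source is approaching.
λ'/λ₀ = √((1 − β)/(1 + β)) for an approaching source ⇒ β = (1 − r²)/(1 + r²) with r = λ'/λ₀.
β = (1 − 0.3679)/(1 + 0.3679) ≈ 0.462.

0.462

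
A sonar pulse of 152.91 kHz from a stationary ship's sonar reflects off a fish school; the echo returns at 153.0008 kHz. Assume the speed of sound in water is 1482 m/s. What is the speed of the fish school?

0.44 m/s

Double Doppler shift off a moving reflector: f₂ = f₀ · (v + u)/(v − u) (u > 0 toward emitter).
Rearranging, u = v · (f₂ − f₀)/(f₂ + f₀) = 1482 × 0.0908/305.9108 ≈ 0.44 m/s.
So the fish school is moving at 0.44 m/s toward the emitter.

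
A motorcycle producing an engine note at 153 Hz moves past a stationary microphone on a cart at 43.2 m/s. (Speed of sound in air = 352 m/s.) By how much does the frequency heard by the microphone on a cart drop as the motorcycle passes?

38.1 Hz

Approaching: f₁ = f · v/(v − v_s) = 153 × 352/308.8 ≈ 174.4 Hz.
Receding: f₂ = f · v/(v + v_s) = 153 × 352/395.2 ≈ 136.3 Hz.
Drop: f₁ − f₂ = 2f·v·v_s/(v² − v_s²) = 2 × 153 × 352 × 43.2/(352² − 43.2²) ≈ 38.1 Hz.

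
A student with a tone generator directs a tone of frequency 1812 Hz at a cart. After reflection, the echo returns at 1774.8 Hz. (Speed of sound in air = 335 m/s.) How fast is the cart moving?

3.5 m/s

Double Doppler shift off a moving reflector: f₂ = f₀ · (v + u)/(v − u) (u > 0 toward emitter).
Rearranging, u = v · (f₂ − f₀)/(f₂ + f₀) = 335 × -37.2/3586.8 ≈ -3.5 m/s.
So the cart is moving at 3.5 m/s away from the emitter.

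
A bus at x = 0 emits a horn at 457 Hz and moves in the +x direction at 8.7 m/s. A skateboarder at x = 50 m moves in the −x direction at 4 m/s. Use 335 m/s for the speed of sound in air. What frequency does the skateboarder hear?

475 Hz

The observer lies on the +x side, so the source is heading toward the observer and the observer is heading toward the source.
General Doppler shift: f' = f · (v + v_o)/(v − v_s).
f' = 457 × (335 + 4)/(335 − 8.7) = 457 × 339/326.3 ≈ 475 Hz.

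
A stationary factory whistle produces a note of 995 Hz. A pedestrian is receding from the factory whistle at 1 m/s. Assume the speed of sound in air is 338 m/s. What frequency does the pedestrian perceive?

992 Hz

Moving observer, stationary source: f' = f · (v − v_o)/v.
f' = 995 × (338 − 1)/338 = 995 × 337/338 ≈ 992 Hz.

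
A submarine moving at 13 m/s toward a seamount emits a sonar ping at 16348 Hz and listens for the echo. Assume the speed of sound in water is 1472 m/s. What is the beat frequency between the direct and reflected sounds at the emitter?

291 Hz

The seamount receives the sound from a moving source: f₁ = f₀ · v/(v − v_e) = 16348 × 1472/1459 ≈ 16494 Hz.
On the return leg the submarine is a moving observer: f₂ = f₁ · (v + v_e)/v = 16494 × 1485/1472 ≈ 16639 Hz.
Equivalently f₂ = f₀ · (v + v_e)/(v − v_e).
Beat against the emitted tone: |f₂ − f₀| = 2v_e·f₀/(v − v_e) = 2 × 13 × 16348/1459 ≈ 291 Hz.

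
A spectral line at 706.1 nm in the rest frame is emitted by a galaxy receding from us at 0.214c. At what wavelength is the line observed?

Relativistic Doppler for wavelength: λ' = λ₀ · √((1 + β)/(1 − β)).
λ' = 706.1 × √(1.2140/0.7860) = 706.1 × 1.24279 ≈ 877.5 nm.

877.5 nm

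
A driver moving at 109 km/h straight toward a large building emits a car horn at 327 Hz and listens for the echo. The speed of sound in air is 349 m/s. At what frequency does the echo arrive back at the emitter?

389 Hz

109 km/h = 30.28 m/s.
The large building receives the sound from a moving source: f₁ = f₀ · v/(v − v_e) = 327 × 349/318.72 ≈ 358 Hz.
On the return leg the driver is a moving observer: f₂ = f₁ · (v + v_e)/v = 358 × 379.28/349 ≈ 389 Hz.
Equivalently f₂ = f₀ · (v + v_e)/(v − v_e).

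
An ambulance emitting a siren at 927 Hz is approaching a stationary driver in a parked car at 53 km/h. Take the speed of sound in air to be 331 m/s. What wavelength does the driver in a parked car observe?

53 km/h = 14.72 m/s.
Moving source, stationary observer: f' = f · v/(v − v_s) since the source is approaching.
f' = 927 × 331/(331 − 14.72) ≈ 970 Hz.
λ' = v/f' = 331/970.15 ≈ 34.1 cm.

34.1 cm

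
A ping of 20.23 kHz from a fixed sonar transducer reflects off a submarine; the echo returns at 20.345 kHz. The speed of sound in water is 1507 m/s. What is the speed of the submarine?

4.3 m/s

Double Doppler shift off a moving reflector: f₂ = f₀ · (v + u)/(v − u) (u > 0 toward emitter).
Rearranging, u = v · (f₂ − f₀)/(f₂ + f₀) = 1507 × 0.115/40.575 ≈ 4.3 m/s.
So the submarine is moving at 4.3 m/s toward the emitter.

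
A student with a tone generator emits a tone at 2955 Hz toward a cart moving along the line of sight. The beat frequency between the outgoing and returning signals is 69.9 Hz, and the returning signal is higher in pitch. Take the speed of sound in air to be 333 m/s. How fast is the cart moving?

Double Doppler shift off a moving reflector: f₂ = f₀ · (v + u)/(v − u) (u > 0 toward emitter).
Returning signal is higher, so f₂ = f₀ + Δf = 2955 + 69.9 = 3024.9 Hz.
Rearranging, u = v · (f₂ − f₀)/(f₂ + f₀) = 333 × 69.9/5979.9 ≈ 3.9 m/s.
So the cart is moving at 3.9 m/s toward the emitter.

3.9 m/s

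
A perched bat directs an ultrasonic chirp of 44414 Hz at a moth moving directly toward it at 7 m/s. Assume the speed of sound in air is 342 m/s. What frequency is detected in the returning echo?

At the moth (a moving observer), f₁ = f₀ · (v + u)/v = 44414 × 349/342 ≈ 45323 Hz.
The reflection then acts as a moving source: f₂ = f₁ · v/(v − u) ≈ 46270 Hz.

46270 Hz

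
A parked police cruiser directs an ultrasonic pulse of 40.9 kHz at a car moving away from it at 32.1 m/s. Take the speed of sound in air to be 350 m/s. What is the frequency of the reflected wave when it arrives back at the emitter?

34.0 kHz

The car first receives the wave as a moving observer: f₁ = f₀ · (v − u)/v = 40.9 × (350 − 32.1)/350 ≈ 37.1 kHz.
The reflection then acts as a moving source: f₂ = f₁ · v/(v + u) ≈ 34.0 kHz.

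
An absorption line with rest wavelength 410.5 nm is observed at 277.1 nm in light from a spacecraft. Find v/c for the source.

0.374c

λ'/λ₀ = 0.6750 < 1 (blueshift), so the source is approaching.
λ'/λ₀ = √((1 − β)/(1 + β)) for an approaching source ⇒ β = (1 − r²)/(1 + r²) with r = λ'/λ₀.
β = (1 − 0.4557)/(1 + 0.4557) ≈ 0.374.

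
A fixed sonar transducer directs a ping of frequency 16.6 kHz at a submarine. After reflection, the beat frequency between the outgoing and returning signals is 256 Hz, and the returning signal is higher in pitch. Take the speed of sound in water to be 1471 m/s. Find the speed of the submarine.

11.3 m/s

Double Doppler shift off a moving reflector: f₂ = f₀ · (v + u)/(v − u) (u > 0 toward emitter).
Returning signal is higher, so f₂ = f₀ + Δf = 16600 + 256 = 16856 Hz.
Rearranging, u = v · (f₂ − f₀)/(f₂ + f₀) = 1471 × 256/33456 ≈ 11.3 m/s.
So the submarine is moving at 11.3 m/s toward the emitter.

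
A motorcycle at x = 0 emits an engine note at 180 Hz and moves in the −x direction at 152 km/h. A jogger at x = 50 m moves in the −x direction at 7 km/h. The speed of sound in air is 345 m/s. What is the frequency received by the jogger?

161 Hz

152 km/h = 42.22 m/s; 7 km/h = 1.944 m/s.
The observer lies on the +x side, so the source is heading away from the observer and the observer is heading toward the source.
Both move, so f' = f · (v + v_o)/(v + v_s).
f' = 180 × (345 + 1.944)/(345 + 42.22) = 180 × 346.94/387.22 ≈ 161 Hz.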